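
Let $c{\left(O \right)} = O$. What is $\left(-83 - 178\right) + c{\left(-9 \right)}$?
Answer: $-270$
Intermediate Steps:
$\left(-83 - 178\right) + c{\left(-9 \right)} = \left(-83 - 178\right) - 9 = -261 - 9 = -270$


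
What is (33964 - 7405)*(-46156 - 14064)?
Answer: -1599382980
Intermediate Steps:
(33964 - 7405)*(-46156 - 14064) = 26559*(-60220) = -1599382980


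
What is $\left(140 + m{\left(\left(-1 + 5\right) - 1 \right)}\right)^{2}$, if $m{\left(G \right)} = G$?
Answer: $20449$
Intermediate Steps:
$\left(140 + m{\left(\left(-1 + 5\right) - 1 \right)}\right)^{2} = \left(140 + \left(\left(-1 + 5\right) - 1\right)\right)^{2} = \left(140 + \left(4 - 1\right)\right)^{2} = \left(140 + 3\right)^{2} = 143^{2} = 20449$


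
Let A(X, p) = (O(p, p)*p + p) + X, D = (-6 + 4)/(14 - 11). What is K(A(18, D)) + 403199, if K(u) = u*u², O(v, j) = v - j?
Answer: 11026981/27 ≈ 4.0841e+5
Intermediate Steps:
D = -⅔ (D = -2/3 = -2*⅓ = -⅔ ≈ -0.66667)
A(X, p) = X + p (A(X, p) = ((p - p)*p + p) + X = (0*p + p) + X = (0 + p) + X = p + X = X + p)
K(u) = u³
K(A(18, D)) + 403199 = (18 - ⅔)³ + 403199 = (52/3)³ + 403199 = 140608/27 + 403199 = 11026981/27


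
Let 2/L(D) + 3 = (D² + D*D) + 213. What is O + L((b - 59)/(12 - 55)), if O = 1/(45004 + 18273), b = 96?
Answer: 117194687/12371539378 ≈ 0.0094729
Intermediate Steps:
L(D) = 2/(210 + 2*D²) (L(D) = 2/(-3 + ((D² + D*D) + 213)) = 2/(-3 + ((D² + D²) + 213)) = 2/(-3 + (2*D² + 213)) = 2/(-3 + (213 + 2*D²)) = 2/(210 + 2*D²))
O = 1/63277 ≈ 1.5804e-5
O + L((b - 59)/(12 - 55)) = 1/63277 + 1/(105 + ((96 - 59)/(12 - 55))²) = 1/63277 + 1/(105 + (37/(-43))²) = 1/63277 + 1/(105 + (37*(-1/43))²) = 1/63277 + 1/(105 + (-37/43)²) = 1/63277 + 1/(105 + 1369/1849) = 1/63277 + 1/(195514/1849) = 1/63277 + 1849/195514 = 117194687/12371539378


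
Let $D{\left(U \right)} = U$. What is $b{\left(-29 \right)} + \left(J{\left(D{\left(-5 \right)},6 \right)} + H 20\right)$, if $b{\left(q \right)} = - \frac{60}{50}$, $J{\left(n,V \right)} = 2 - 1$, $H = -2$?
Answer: $- \frac{201}{5} \approx -40.2$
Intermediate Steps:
$J{\left(n,V \right)} = 1$ ($J{\left(n,V \right)} = 2 - 1 = 1$)
$b{\left(q \right)} = - \frac{6}{5}$ ($b{\left(q \right)} = \left(-60\right) \frac{1}{50} = - \frac{6}{5}$)
$b{\left(-29 \right)} + \left(J{\left(D{\left(-5 \right)},6 \right)} + H 20\right) = - \frac{6}{5} + \left(1 - 40\right) = - \frac{6}{5} - 39 = - \frac{201}{5}$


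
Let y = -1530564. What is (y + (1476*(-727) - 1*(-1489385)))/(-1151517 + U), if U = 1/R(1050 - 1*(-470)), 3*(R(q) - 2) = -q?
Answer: 1686945734/1743396741 ≈ 0.96762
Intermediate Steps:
R(q) = 2 - q/3 (R(q) = 2 + (-q)/3 = 2 - q/3)
U = -3/1514 (U = 1/(2 - (1050 - 1*(-470))/3) = 1/(2 - (1050 + 470)/3) = 1/(2 - 1/3*1520) = 1/(2 - 1520/3) = 1/(-1514/3) = -3/1514 ≈ -0.0019815)
(y + (1476*(-727) - 1*(-1489385)))/(-1151517 + U) = (-1530564 + (1476*(-727) - 1*(-1489385)))/(-1151517 - 3/1514) = (-1530564 + (-1073052 + 1489385))/(-1743396741/1514) = (-1530564 + 416333)*(-1514/1743396741) = -1114231*(-1514/1743396741) = 1686945734/1743396741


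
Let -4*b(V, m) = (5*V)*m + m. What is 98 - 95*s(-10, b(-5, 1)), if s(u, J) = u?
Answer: 1048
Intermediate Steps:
b(V, m) = -m/4 - 5*V*m/4 (b(V, m) = -((5*V)*m + m)/4 = -(5*V*m + m)/4 = -(m + 5*V*m)/4 = -m/4 - 5*V*m/4)
98 - 95*s(-10, b(-5, 1)) = 98 - 95*(-10) = 98 + 950 = 1048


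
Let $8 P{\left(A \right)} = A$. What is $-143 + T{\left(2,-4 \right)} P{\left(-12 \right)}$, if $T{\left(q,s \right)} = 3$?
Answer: $- \frac{295}{2} \approx -147.5$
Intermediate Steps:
$P{\left(A \right)} = \frac{A}{8}$
$-143 + T{\left(2,-4 \right)} P{\left(-12 \right)} = -143 + 3 \cdot \frac{1}{8} \left(-12\right) = -143 + 3 \left(- \frac{3}{2}\right) = -143 - \frac{9}{2} = - \frac{295}{2}$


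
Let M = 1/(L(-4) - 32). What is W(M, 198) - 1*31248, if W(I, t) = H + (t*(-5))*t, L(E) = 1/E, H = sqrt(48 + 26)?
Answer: -227268 + sqrt(74) ≈ -2.2726e+5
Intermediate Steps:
H = sqrt(74) ≈ 8.6023
M = -4/129 (M = 1/(1/(-4) - 32) = 1/(-1/4 - 32) = 1/(-129/4) = -4/129 ≈ -0.031008)
W(I, t) = sqrt(74) - 5*t**2 (W(I, t) = sqrt(74) + (t*(-5))*t = sqrt(74) + (-5*t)*t = sqrt(74) - 5*t**2)
W(M, 198) - 1*31248 = (sqrt(74) - 5*198**2) - 1*31248 = (sqrt(74) - 5*39204) - 31248 = (sqrt(74) - 196020) - 31248 = (-196020 + sqrt(74)) - 31248 = -227268 + sqrt(74)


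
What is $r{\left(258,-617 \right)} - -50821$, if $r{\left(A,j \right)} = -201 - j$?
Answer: $51237$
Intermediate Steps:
$r{\left(258,-617 \right)} - -50821 = \left(-201 - -617\right) - -50821 = \left(-201 + 617\right) + 50821 = 416 + 50821 = 51237$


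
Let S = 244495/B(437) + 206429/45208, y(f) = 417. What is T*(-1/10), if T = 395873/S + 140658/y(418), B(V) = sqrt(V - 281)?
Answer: -143201526437030047248203/4245465715459869061339 - 9890686973927142832*sqrt(39)/30542918816258050801 ≈ -35.753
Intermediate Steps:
B(V) = sqrt(-281 + V)
S = 206429/45208 + 244495*sqrt(39)/78 (S = 244495/(sqrt(-281 + 437)) + 206429/45208 = 244495/(sqrt(156)) + 206429*(1/45208) = 244495/((2*sqrt(39))) + 206429/45208 = 244495*(sqrt(39)/78) + 206429/45208 = 244495*sqrt(39)/78 + 206429/45208 = 206429/45208 + 244495*sqrt(39)/78 ≈ 19580.)
T = 46886/139 + 395873/(206429/45208 + 244495*sqrt(39)/78) (T = 395873/(206429/45208 + 244495*sqrt(39)/78) + 140658/417 = 395873/(206429/45208 + 244495*sqrt(39)/78) + 140658*(1/417) = 395873/(206429/45208 + 244495*sqrt(39)/78) + 46886/139 = 46886/139 + 395873/(206429/45208 + 244495*sqrt(39)/78) ≈ 357.53)
T*(-1/10) = (1432015264370300472482030/4245465715459869061339 + 98906869739271428320*sqrt(39)/30542918816258050801)*(-1/10) = -143201526437030047248203/4245465715459869061339 - 9890686973927142832*sqrt(39)/30542918816258050801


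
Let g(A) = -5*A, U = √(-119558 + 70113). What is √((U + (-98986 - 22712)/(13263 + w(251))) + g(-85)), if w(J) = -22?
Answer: √(72901331207 + 175324081*I*√49445)/13241 ≈ 21.063 + 5.2784*I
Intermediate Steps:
U = I*√49445 (U = √(-49445) = I*√49445 ≈ 222.36*I)
√((U + (-98986 - 22712)/(13263 + w(251))) + g(-85)) = √((I*√49445 + (-98986 - 22712)/(13263 - 22)) - 5*(-85)) = √((I*√49445 - 121698/13241) + 425) = √((-121698/13241 + I*√49445) + 425) = √(5505727/13241 + I*√49445)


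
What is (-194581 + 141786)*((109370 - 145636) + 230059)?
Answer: -10231301435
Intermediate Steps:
(-194581 + 141786)*((109370 - 145636) + 230059) = -52795*(-36266 + 230059) = -52795*193793 = -10231301435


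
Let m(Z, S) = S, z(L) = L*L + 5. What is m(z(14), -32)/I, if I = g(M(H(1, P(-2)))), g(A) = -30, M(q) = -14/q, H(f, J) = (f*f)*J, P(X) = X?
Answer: 16/15 ≈ 1.0667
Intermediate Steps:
z(L) = 5 + L² (z(L) = L² + 5 = 5 + L²)
H(f, J) = J*f² (H(f, J) = f²*J = J*f²)
I = -30
m(z(14), -32)/I = -32/(-30) = -32*(-1/30) = 16/15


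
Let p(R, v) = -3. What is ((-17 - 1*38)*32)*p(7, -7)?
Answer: 5280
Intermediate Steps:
((-17 - 1*38)*32)*p(7, -7) = ((-17 - 1*38)*32)*(-3) = ((-17 - 38)*32)*(-3) = -55*32*(-3) = -1760*(-3) = 5280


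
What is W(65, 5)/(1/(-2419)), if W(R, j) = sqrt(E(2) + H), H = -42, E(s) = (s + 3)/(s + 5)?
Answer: -41123*I*sqrt(7)/7 ≈ -15543.0*I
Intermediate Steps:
E(s) = (3 + s)/(5 + s)
W(R, j) = 17*I*sqrt(7)/7 (W(R, j) = sqrt((3 + 2)/(5 + 2) - 42) = sqrt(5/7 - 42) = sqrt(-289/7) = 17*I*sqrt(7)/7)
W(65, 5)/(1/(-2419)) = (17*I*sqrt(7)/7)/(1/(-2419)) = (17*I*sqrt(7)/7)/(-1/2419) = (17*I*sqrt(7)/7)*(-2419) = -41123*I*sqrt(7)/7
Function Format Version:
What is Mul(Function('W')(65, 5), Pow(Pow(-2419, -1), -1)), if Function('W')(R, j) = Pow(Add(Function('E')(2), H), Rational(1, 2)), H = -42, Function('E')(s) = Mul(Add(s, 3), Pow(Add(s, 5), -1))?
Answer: Mul(Rational(-41123, 7), I, Pow(7, Rational(1, 2))) ≈ Mul(-15543., I)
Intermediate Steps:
Function('E')(s) = Mul(Pow(Add(5, s), -1), Add(3, s)) (Function('E')(s) = Mul(Add(3, s), Pow(Add(5, s), -1)) = Mul(Pow(Add(5, s), -1), Add(3, s)))
Function('W')(R, j) = Mul(Rational(17, 7), I, Pow(7, Rational(1, 2))) (Function('W')(R, j) = Pow(Add(Mul(Pow(Add(5, 2), -1), Add(3, 2)), -42), Rational(1, 2)) = Pow(Add(Mul(Pow(7, -1), 5), -42), Rational(1, 2)) = Pow(Add(Mul(Rational(1, 7), 5), -42), Rational(1, 2)) = Pow(Add(Rational(5, 7), -42), Rational(1, 2)) = Pow(Rational(-289, 7), Rational(1, 2)) = Mul(Rational(17, 7), I, Pow(7, Rational(1, 2))))
Mul(Function('W')(65, 5), Pow(Pow(-2419, -1), -1)) = Mul(Mul(Rational(17, 7), I, Pow(7, Rational(1, 2))), Pow(Pow(-2419, -1), -1)) = Mul(Mul(Rational(17, 7), I, Pow(7, Rational(1, 2))), Pow(Rational(-1, 2419), -1)) = Mul(Mul(Rational(17, 7), I, Pow(7, Rational(1, 2))), -2419) = Mul(Rational(-41123, 7), I, Pow(7, Rational(1, 2)))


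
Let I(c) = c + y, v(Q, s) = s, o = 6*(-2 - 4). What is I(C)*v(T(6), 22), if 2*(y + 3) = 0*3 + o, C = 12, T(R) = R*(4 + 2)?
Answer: -198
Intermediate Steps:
T(R) = 6*R (T(R) = R*6 = 6*R)
o = -36 (o = 6*(-6) = -36)
y = -21 (y = -3 + (0*3 - 36)/2 = -3 + (0 - 36)/2 = -3 + (½)*(-36) = -3 - 18 = -21)
I(c) = -21 + c (I(c) = c - 21 = -21 + c)
I(C)*v(T(6), 22) = (-21 + 12)*22 = -9*22 = -198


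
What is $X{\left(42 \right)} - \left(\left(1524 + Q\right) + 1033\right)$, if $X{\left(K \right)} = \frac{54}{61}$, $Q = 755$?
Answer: $- \frac{201978}{61} \approx -3311.1$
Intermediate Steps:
$X{\left(K \right)} = \frac{54}{61}$ ($X{\left(K \right)} = 54 \cdot \frac{1}{61} = \frac{54}{61}$)
$X{\left(42 \right)} - \left(\left(1524 + Q\right) + 1033\right) = \frac{54}{61} - \left(\left(1524 + 755\right) + 1033\right) = \frac{54}{61} - \left(2279 + 1033\right) = \frac{54}{61} - 3312 = - \frac{201978}{61}$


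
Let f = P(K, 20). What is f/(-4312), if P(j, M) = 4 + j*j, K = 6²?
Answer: -325/1078 ≈ -0.30148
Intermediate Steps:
K = 36
P(j, M) = 4 + j²
f = 1300 (f = 4 + 36² = 4 + 1296 = 1300)
f/(-4312) = 1300/(-4312) = 1300*(-1/4312) = -325/1078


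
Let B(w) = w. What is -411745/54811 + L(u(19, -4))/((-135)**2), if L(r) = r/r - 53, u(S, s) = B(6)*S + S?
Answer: -7506902797/998930475 ≈ -7.5149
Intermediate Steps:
u(S, s) = 7*S (u(S, s) = 6*S + S = 7*S)
L(r) = -52 (L(r) = 1 - 53 = -52)
-411745/54811 + L(u(19, -4))/((-135)**2) = -411745/54811 - 52/((-135)**2) = -411745*1/54811 - 52/18225 = -411745/54811 - 52*1/18225 = -411745/54811 - 52/18225 = -7506902797/998930475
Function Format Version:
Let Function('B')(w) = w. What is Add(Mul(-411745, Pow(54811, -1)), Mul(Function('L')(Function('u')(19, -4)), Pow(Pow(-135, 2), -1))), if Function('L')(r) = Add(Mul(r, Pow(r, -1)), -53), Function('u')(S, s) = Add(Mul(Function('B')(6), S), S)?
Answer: Rational(-7506902797, 998930475) ≈ -7.5149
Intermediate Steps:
Function('u')(S, s) = Mul(7, S) (Function('u')(S, s) = Add(Mul(6, S), S) = Mul(7, S))
Function('L')(r) = -52 (Function('L')(r) = Add(1, -53) = -52)
Add(Mul(-411745, Pow(54811, -1)), Mul(Function('L')(Function('u')(19, -4)), Pow(Pow(-135, 2), -1))) = Add(Mul(-411745, Pow(54811, -1)), Mul(-52, Pow(Pow(-135, 2), -1))) = Add(Mul(-411745, Rational(1, 54811)), Mul(-52, Pow(18225, -1))) = Add(Rational(-411745, 54811), Mul(-52, Rational(1, 18225))) = Add(Rational(-411745, 54811), Rational(-52, 18225)) = Rational(-7506902797, 998930475)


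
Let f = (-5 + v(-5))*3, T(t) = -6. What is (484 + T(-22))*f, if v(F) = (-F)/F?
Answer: -8604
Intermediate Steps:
v(F) = -1
f = -18 (f = (-5 - 1)*3 = -6*3 = -18)
(484 + T(-22))*f = (484 - 6)*(-18) = 478*(-18) = -8604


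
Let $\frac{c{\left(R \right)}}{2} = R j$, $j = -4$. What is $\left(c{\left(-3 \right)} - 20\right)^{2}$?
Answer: $16$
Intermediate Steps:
$c{\left(R \right)} = - 8 R$ ($c{\left(R \right)} = 2 R \left(-4\right) = 2 \left(- 4 R\right) = - 8 R$)
$\left(c{\left(-3 \right)} - 20\right)^{2} = \left(\left(-8\right) \left(-3\right) - 20\right)^{2} = \left(24 - 20\right)^{2} = 4^{2} = 16$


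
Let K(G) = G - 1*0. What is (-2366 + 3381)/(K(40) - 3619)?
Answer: -1015/3579 ≈ -0.28360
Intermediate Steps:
K(G) = G (K(G) = G + 0 = G)
(-2366 + 3381)/(K(40) - 3619) = (-2366 + 3381)/(40 - 3619) = 1015/(-3579) = 1015*(-1/3579) = -1015/3579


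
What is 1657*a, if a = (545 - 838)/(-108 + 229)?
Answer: -485501/121 ≈ -4012.4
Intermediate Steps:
a = -293/121 ≈ -2.4215
1657*a = 1657*(-293/121) = -485501/121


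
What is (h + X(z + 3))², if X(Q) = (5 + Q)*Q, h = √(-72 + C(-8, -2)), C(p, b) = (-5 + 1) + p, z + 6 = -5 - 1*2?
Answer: 2416 + 200*I*√21 ≈ 2416.0 + 916.52*I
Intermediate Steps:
z = -13 (z = -6 + (-5 - 1*2) = -6 + (-5 - 2) = -6 - 7 = -13)
C(p, b) = -4 + p
h = 2*I*√21 (h = √(-72 + (-4 - 8)) = √(-72 - 12) = √(-84) = 2*I*√21 ≈ 9.1651*I)
X(Q) = Q*(5 + Q)
(h + X(z + 3))² = (2*I*√21 + (-13 + 3)*(5 + (-13 + 3)))² = (2*I*√21 - 10*(5 - 10))² = (2*I*√21 - 10*(-5))² = (2*I*√21 + 50)² = (50 + 2*I*√21)²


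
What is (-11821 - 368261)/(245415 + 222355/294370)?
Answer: -22376947668/14448607181 ≈ -1.5487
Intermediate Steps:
(-11821 - 368261)/(245415 + 222355/294370) = -380082/(245415 + 222355*(1/294370)) = -380082/(245415 + 44471/58874) = -380082/14448607181/58874 = -380082*58874/14448607181 = -22376947668/14448607181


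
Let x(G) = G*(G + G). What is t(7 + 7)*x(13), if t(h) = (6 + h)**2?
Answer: 135200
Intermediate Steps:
x(G) = 2*G**2 (x(G) = G*(2*G) = 2*G**2)
t(7 + 7)*x(13) = (6 + (7 + 7))**2*(2*13**2) = (6 + 14)**2*(2*169) = 20**2*338 = 400*338 = 135200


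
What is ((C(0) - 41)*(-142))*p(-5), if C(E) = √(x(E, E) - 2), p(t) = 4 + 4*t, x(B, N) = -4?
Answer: -93152 + 2272*I*√6 ≈ -93152.0 + 5565.2*I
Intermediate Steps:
C(E) = I*√6 (C(E) = √(-4 - 2) = √(-6) = I*√6)
((C(0) - 41)*(-142))*p(-5) = ((I*√6 - 41)*(-142))*(4 + 4*(-5)) = ((-41 + I*√6)*(-142))*(4 - 20) = (5822 - 142*I*√6)*(-16) = -93152 + 2272*I*√6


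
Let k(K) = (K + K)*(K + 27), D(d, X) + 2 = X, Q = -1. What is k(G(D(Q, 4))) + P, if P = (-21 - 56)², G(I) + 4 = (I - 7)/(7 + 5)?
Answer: 412525/72 ≈ 5729.5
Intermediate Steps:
D(d, X) = -2 + X
G(I) = -55/12 + I/12 (G(I) = -4 + (I - 7)/(7 + 5) = -4 + (-7 + I)/12 = -4 + (-7 + I)*(1/12) = -4 + (-7/12 + I/12) = -55/12 + I/12)
k(K) = 2*K*(27 + K) (k(K) = (2*K)*(27 + K) = 2*K*(27 + K))
P = 5929 (P = (-77)² = 5929)
k(G(D(Q, 4))) + P = 2*(-55/12 + (-2 + 4)/12)*(27 + (-55/12 + (-2 + 4)/12)) + 5929 = 2*(-55/12 + (1/12)*2)*(27 + (-55/12 + (1/12)*2)) + 5929 = 2*(-55/12 + ⅙)*(27 + (-55/12 + ⅙)) + 5929 = 2*(-53/12)*(27 - 53/12) + 5929 = 2*(-53/12)*(271/12) + 5929 = -14363/72 + 5929 = 412525/72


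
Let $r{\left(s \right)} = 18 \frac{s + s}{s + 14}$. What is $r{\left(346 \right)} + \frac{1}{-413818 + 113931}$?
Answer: $\frac{51880446}{1499435} \approx 34.6$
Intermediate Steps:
$r{\left(s \right)} = \frac{36 s}{14 + s}$ ($r{\left(s \right)} = 18 \frac{2 s}{14 + s} = \frac{36 s}{14 + s}$)
$r{\left(346 \right)} + \frac{1}{-413818 + 113931} = 36 \cdot 346 \frac{1}{14 + 346} + \frac{1}{-413818 + 113931} = 36 \cdot 346 \cdot \frac{1}{360} + \frac{1}{-299887} = 36 \cdot 346 \cdot \frac{1}{360} - \frac{1}{299887} = \frac{173}{5} - \frac{1}{299887} = \frac{51880446}{1499435}$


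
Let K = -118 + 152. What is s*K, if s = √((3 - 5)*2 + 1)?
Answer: 34*I*√3 ≈ 58.89*I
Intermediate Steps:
K = 34
s = I*√3 (s = √(-2*2 + 1) = √(-4 + 1) = √(-3) = I*√3 ≈ 1.732*I)
s*K = (I*√3)*34 = 34*I*√3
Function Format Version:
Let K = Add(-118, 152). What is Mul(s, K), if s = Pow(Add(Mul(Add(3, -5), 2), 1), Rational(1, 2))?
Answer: Mul(34, I, Pow(3, Rational(1, 2))) ≈ Mul(58.890, I)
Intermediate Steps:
K = 34
s = Mul(I, Pow(3, Rational(1, 2))) (s = Pow(Add(Mul(-2, 2), 1), Rational(1, 2)) = Pow(Add(-4, 1), Rational(1, 2)) = Pow(-3, Rational(1, 2)) = Mul(I, Pow(3, Rational(1, 2))) ≈ Mul(1.7320, I))
Mul(s, K) = Mul(Mul(I, Pow(3, Rational(1, 2))), 34) = Mul(34, I, Pow(3, Rational(1, 2)))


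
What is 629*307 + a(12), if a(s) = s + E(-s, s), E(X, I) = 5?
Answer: 193120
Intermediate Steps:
a(s) = 5 + s (a(s) = s + 5 = 5 + s)
629*307 + a(12) = 629*307 + (5 + 12) = 193103 + 17 = 193120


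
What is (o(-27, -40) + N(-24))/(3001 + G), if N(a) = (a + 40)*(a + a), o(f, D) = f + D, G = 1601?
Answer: -835/4602 ≈ -0.18144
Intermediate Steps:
o(f, D) = D + f
N(a) = 2*a*(40 + a) (N(a) = (40 + a)*(2*a) = 2*a*(40 + a))
(o(-27, -40) + N(-24))/(3001 + G) = ((-40 - 27) + 2*(-24)*(40 - 24))/(3001 + 1601) = (-67 + 2*(-24)*16)/4602 = (-67 - 768)*(1/4602) = -835*1/4602 = -835/4602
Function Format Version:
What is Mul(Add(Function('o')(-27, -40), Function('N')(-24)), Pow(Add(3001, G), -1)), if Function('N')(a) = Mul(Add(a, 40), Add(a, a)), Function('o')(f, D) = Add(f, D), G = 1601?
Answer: Rational(-835, 4602) ≈ -0.18144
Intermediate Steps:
Function('o')(f, D) = Add(D, f)
Function('N')(a) = Mul(2, a, Add(40, a)) (Function('N')(a) = Mul(Add(40, a), Mul(2, a)) = Mul(2, a, Add(40, a)))
Mul(Add(Function('o')(-27, -40), Function('N')(-24)), Pow(Add(3001, G), -1)) = Mul(Add(Add(-40, -27), Mul(2, -24, Add(40, -24))), Pow(Add(3001, 1601), -1)) = Mul(Add(-67, Mul(2, -24, 16)), Pow(4602, -1)) = Mul(Add(-67, -768), Rational(1, 4602)) = Mul(-835, Rational(1, 4602)) = Rational(-835, 4602)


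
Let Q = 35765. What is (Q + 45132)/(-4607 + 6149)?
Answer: 80897/1542 ≈ 52.462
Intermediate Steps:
(Q + 45132)/(-4607 + 6149) = (35765 + 45132)/(-4607 + 6149) = 80897/1542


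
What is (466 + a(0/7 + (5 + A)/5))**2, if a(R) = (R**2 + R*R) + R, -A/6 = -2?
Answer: 151609969/625 ≈ 2.4258e+5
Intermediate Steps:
A = 12 (A = -6*(-2) = 12)
a(R) = R + 2*R**2 (a(R) = (R**2 + R**2) + R = 2*R**2 + R = R + 2*R**2)
(466 + a(0/7 + (5 + A)/5))**2 = (466 + (0/7 + (5 + 12)/5)*(1 + 2*(0/7 + (5 + 12)/5)))**2 = (466 + (0*(1/7) + 17*(1/5))*(1 + 2*(0*(1/7) + 17*(1/5))))**2 = (466 + (0 + 17/5)*(1 + 2*(0 + 17/5)))**2 = (466 + 17*(1 + 2*(17/5))/5)**2 = (466 + 17*(1 + 34/5)/5)**2 = (466 + (17/5)*(39/5))**2 = (466 + 663/25)**2 = (12313/25)**2 = 151609969/625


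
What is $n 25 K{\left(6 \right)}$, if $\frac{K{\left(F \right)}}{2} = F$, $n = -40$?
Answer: $-12000$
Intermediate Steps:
$K{\left(F \right)} = 2 F$
$n 25 K{\left(6 \right)} = \left(-40\right) 25 \cdot 2 \cdot 6 = \left(-1000\right) 12 = -12000$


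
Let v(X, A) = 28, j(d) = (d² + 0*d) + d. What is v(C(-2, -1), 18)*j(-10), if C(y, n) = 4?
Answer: 2520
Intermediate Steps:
j(d) = d + d² (j(d) = (d² + 0) + d = d² + d = d + d²)
v(C(-2, -1), 18)*j(-10) = 28*(-10*(1 - 10)) = 28*(-10*(-9)) = 28*90 = 2520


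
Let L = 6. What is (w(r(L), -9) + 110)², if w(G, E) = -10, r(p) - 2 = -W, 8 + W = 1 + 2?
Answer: 10000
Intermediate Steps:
W = -5 (W = -8 + (1 + 2) = -8 + 3 = -5)
r(p) = 7 (r(p) = 2 - 1*(-5) = 2 + 5 = 7)
(w(r(L), -9) + 110)² = (-10 + 110)² = 100² = 10000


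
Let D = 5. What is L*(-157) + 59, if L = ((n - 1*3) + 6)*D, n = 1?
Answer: -3081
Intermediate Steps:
L = 20 (L = ((1 - 1*3) + 6)*5 = ((1 - 3) + 6)*5 = (-2 + 6)*5 = 4*5 = 20)
L*(-157) + 59 = 20*(-157) + 59 = -3140 + 59 = -3081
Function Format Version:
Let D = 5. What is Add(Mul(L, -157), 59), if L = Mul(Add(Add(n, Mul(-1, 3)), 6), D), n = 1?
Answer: -3081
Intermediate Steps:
L = 20 (L = Mul(Add(Add(1, Mul(-1, 3)), 6), 5) = Mul(Add(Add(1, -3), 6), 5) = Mul(Add(-2, 6), 5) = Mul(4, 5) = 20)
Add(Mul(L, -157), 59) = Add(Mul(20, -157), 59) = Add(-3140, 59) = -3081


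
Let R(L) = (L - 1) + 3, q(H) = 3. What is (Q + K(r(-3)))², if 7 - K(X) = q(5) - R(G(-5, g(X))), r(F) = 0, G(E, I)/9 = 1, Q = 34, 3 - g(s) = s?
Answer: 2401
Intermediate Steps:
g(s) = 3 - s
G(E, I) = 9 (G(E, I) = 9*1 = 9)
R(L) = 2 + L (R(L) = (-1 + L) + 3 = 2 + L)
K(X) = 15 (K(X) = 7 - (3 - (2 + 9)) = 7 - (3 - 1*11) = 7 - (3 - 11) = 7 - 1*(-8) = 7 + 8 = 15)
(Q + K(r(-3)))² = (34 + 15)² = 49² = 2401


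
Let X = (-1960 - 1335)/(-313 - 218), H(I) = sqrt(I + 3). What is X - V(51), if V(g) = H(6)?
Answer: 1702/531 ≈ 3.2053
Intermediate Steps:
H(I) = sqrt(3 + I)
V(g) = 3 (V(g) = sqrt(3 + 6) = sqrt(9) = 3)
X = 3295/531 (X = -3295/(-531) = -3295*(-1/531) = 3295/531 ≈ 6.2053)
X - V(51) = 3295/531 - 1*3 = 3295/531 - 3 = 1702/531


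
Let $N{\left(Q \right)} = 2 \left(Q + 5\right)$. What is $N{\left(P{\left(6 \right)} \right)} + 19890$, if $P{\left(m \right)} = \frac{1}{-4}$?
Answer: $\frac{39799}{2} \approx 19900.0$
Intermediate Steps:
$P{\left(m \right)} = - \frac{1}{4}$
$N{\left(Q \right)} = 10 + 2 Q$ ($N{\left(Q \right)} = 2 \left(5 + Q\right) = 10 + 2 Q$)
$N{\left(P{\left(6 \right)} \right)} + 19890 = \left(10 + 2 \left(- \frac{1}{4}\right)\right) + 19890 = \left(10 - \frac{1}{2}\right) + 19890 = \frac{19}{2} + 19890 = \frac{39799}{2}$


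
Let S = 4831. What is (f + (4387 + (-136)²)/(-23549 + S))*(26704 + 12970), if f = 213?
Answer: 1604793463/191 ≈ 8.4021e+6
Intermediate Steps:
(f + (4387 + (-136)²)/(-23549 + S))*(26704 + 12970) = (213 + (4387 + (-136)²)/(-23549 + 4831))*(26704 + 12970) = (213 + (4387 + 18496)/(-18718))*39674 = (213 + 22883*(-1/18718))*39674 = (213 - 467/382)*39674 = (80899/382)*39674 = 1604793463/191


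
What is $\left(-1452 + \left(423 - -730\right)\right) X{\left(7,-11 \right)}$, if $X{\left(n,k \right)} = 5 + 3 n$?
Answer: $-7774$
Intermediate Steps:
$\left(-1452 + \left(423 - -730\right)\right) X{\left(7,-11 \right)} = \left(-1452 + \left(423 - -730\right)\right) \left(5 + 3 \cdot 7\right) = \left(-1452 + \left(423 + 730\right)\right) \left(5 + 21\right) = \left(-1452 + 1153\right) 26 = \left(-299\right) 26 = -7774$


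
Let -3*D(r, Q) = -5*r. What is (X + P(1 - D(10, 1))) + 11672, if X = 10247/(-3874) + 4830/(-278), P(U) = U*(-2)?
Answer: 18873903331/1615458 ≈ 11683.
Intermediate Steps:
D(r, Q) = 5*r/3 (D(r, Q) = -(-5)*r/3 = 5*r/3)
P(U) = -2*U
X = -10780043/538486 (X = 10247*(-1/3874) + 4830*(-1/278) = -10247/3874 - 2415/139 = -10780043/538486 ≈ -20.019)
(X + P(1 - D(10, 1))) + 11672 = (-10780043/538486 - 2*(1 - 5*10/3)) + 11672 = (-10780043/538486 - 2*(1 - 1*50/3)) + 11672 = (-10780043/538486 - 2*(1 - 50/3)) + 11672 = (-10780043/538486 - 2*(-47/3)) + 11672 = (-10780043/538486 + 94/3) + 11672 = 18277555/1615458 + 11672 = 18873903331/1615458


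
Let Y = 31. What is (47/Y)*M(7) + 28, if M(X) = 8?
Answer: 1244/31 ≈ 40.129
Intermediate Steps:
(47/Y)*M(7) + 28 = (47/31)*8 + 28 = 376/31 + 28 = 1244/31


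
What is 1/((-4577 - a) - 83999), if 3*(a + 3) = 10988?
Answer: -3/276707 ≈ -1.0842e-5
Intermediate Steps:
a = 10979/3 (a = -3 + (⅓)*10988 = -3 + 10988/3 = 10979/3 ≈ 3659.7)
1/((-4577 - a) - 83999) = 1/((-4577 - 1*10979/3) - 83999) = 1/((-4577 - 10979/3) - 83999) = 1/(-24710/3 - 83999) = 1/(-276707/3) = -3/276707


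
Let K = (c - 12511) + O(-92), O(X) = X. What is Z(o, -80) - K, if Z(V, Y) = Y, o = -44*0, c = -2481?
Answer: 15004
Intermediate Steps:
o = 0
K = -15084 (K = (-2481 - 12511) - 92 = -14992 - 92 = -15084)
Z(o, -80) - K = -80 - 1*(-15084) = -80 + 15084 = 15004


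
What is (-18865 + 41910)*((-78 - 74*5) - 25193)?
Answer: -590896845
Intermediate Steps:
(-18865 + 41910)*((-78 - 74*5) - 25193) = 23045*((-78 - 370) - 25193) = 23045*(-448 - 25193) = 23045*(-25641) = -590896845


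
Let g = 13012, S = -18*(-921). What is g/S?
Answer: 6506/8289 ≈ 0.78490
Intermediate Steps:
S = 16578
g/S = 13012/16578 = 13012*(1/16578) = 6506/8289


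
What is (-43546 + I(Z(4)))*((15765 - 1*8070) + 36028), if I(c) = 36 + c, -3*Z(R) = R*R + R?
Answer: -5708037650/3 ≈ -1.9027e+9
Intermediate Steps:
Z(R) = -R/3 - R²/3 (Z(R) = -(R*R + R)/3 = -(R² + R)/3 = -(R + R²)/3 = -R/3 - R²/3)
(-43546 + I(Z(4)))*((15765 - 1*8070) + 36028) = (-43546 + (36 - ⅓*4*(1 + 4)))*((15765 - 1*8070) + 36028) = (-43546 + (36 - ⅓*4*5))*((15765 - 8070) + 36028) = (-43546 + (36 - 20/3))*(7695 + 36028) = (-43546 + 88/3)*43723 = -130550/3*43723 = -5708037650/3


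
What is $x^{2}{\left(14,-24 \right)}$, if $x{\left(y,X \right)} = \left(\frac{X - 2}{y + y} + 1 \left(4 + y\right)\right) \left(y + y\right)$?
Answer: $228484$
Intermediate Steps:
$x{\left(y,X \right)} = 2 y \left(4 + y + \frac{-2 + X}{2 y}\right)$ ($x{\left(y,X \right)} = \left(\frac{-2 + X}{2 y} + \left(4 + y\right)\right) 2 y = \left(4 + y + \frac{-2 + X}{2 y}\right) 2 y = 2 y \left(4 + y + \frac{-2 + X}{2 y}\right)$)
$x^{2}{\left(14,-24 \right)} = \left(-2 - 24 + 2 \cdot 14^{2} + 8 \cdot 14\right)^{2} = \left(-2 - 24 + 2 \cdot 196 + 112\right)^{2} = \left(-2 - 24 + 392 + 112\right)^{2} = 478^{2} = 228484$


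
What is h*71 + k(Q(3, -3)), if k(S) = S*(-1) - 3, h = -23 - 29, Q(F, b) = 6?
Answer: -3701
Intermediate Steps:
h = -52
k(S) = -3 - S (k(S) = -S - 3 = -3 - S)
h*71 + k(Q(3, -3)) = -52*71 + (-3 - 1*6) = -3692 + (-3 - 6) = -3692 - 9 = -3701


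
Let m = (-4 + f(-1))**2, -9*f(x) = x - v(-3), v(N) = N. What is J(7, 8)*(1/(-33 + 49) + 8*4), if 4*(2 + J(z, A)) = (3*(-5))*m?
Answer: -35321/16 ≈ -2207.6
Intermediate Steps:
f(x) = -1/3 - x/9 (f(x) = -(x - 1*(-3))/9 = -(x + 3)/9 = -(3 + x)/9 = -1/3 - x/9)
m = 1444/81 (m = (-4 + (-1/3 - 1/9*(-1)))**2 = (-4 + (-1/3 + 1/9))**2 = (-4 - 2/9)**2 = (-38/9)**2 = 1444/81 ≈ 17.827)
J(z, A) = -1859/27 (J(z, A) = -2 + ((3*(-5))*(1444/81))/4 = -2 + (-15*1444/81)/4 = -2 + (1/4)*(-7220/27) = -2 - 1805/27 = -1859/27)
J(7, 8)*(1/(-33 + 49) + 8*4) = -1859*(1/(-33 + 49) + 8*4)/27 = -1859*(1/16 + 32)/27 = -1859/27*513/16 = -35321/16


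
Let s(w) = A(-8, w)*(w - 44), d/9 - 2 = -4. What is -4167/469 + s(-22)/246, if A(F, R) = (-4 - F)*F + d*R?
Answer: -2048723/19229 ≈ -106.54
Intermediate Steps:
d = -18 (d = 18 + 9*(-4) = 18 - 36 = -18)
A(F, R) = -18*R + F*(-4 - F) (A(F, R) = (-4 - F)*F - 18*R = F*(-4 - F) - 18*R = -18*R + F*(-4 - F))
s(w) = (-44 + w)*(-32 - 18*w) (s(w) = (-1*(-8)² - 18*w - 4*(-8))*(w - 44) = (-1*64 - 18*w + 32)*(-44 + w) = (-64 - 18*w + 32)*(-44 + w) = (-32 - 18*w)*(-44 + w) = (-44 + w)*(-32 - 18*w))
-4167/469 + s(-22)/246 = -4167/469 + (1408 - 18*(-22)² + 760*(-22))/246 = -4167*1/469 + (1408 - 18*484 - 16720)*(1/246) = -4167/469 + (1408 - 8712 - 16720)*(1/246) = -4167/469 - 24024*1/246 = -4167/469 - 4004/41 = -2048723/19229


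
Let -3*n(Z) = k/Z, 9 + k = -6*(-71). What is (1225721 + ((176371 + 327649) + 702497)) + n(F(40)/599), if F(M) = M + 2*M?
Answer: 291785299/120 ≈ 2.4315e+6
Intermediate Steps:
F(M) = 3*M
k = 417 (k = -9 - 6*(-71) = -9 + 426 = 417)
n(Z) = -139/Z
(1225721 + ((176371 + 327649) + 702497)) + n(F(40)/599) = (1225721 + ((176371 + 327649) + 702497)) - 139/((3*40)/599) = (1225721 + (504020 + 702497)) - 139/(120*(1/599)) = (1225721 + 1206517) - 139/120/599 = 2432238 - 139*599/120 = 2432238 - 83261/120 = 291785299/120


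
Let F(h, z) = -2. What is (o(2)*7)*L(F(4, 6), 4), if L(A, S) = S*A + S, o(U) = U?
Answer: -56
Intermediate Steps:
L(A, S) = S + A*S (L(A, S) = A*S + S = S + A*S)
(o(2)*7)*L(F(4, 6), 4) = (2*7)*(4*(1 - 2)) = 14*(4*(-1)) = 14*(-4) = -56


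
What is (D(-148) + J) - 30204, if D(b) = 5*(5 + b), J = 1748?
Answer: -29171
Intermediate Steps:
D(b) = 25 + 5*b
(D(-148) + J) - 30204 = ((25 + 5*(-148)) + 1748) - 30204 = ((25 - 740) + 1748) - 30204 = (-715 + 1748) - 30204 = 1033 - 30204 = -29171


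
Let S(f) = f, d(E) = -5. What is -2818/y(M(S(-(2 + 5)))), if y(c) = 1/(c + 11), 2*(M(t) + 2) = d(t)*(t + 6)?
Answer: -32407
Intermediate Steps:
M(t) = -17 - 5*t/2 (M(t) = -2 + (-5*(t + 6))/2 = -2 + (-5*(6 + t))/2 = -2 + (-30 - 5*t)/2 = -2 + (-15 - 5*t/2) = -17 - 5*t/2)
y(c) = 1/(11 + c)
-2818/y(M(S(-(2 + 5)))) = -2818/1/(11 + (-17 - (-5)*(2 + 5)/2)) = -2818/1/(11 + (-17 - (-5)*7/2)) = -2818/1/(11 + (-17 - 5/2*(-7))) = -2818/1/(11 + (-17 + 35/2)) = -2818/1/(11 + 1/2) = -2818/1/(23/2) = -2818/(2/23) = (23/2)*(-2818) = -32407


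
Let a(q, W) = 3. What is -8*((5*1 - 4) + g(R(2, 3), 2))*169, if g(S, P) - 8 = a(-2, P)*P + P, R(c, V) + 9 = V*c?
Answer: -22984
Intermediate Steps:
R(c, V) = -9 + V*c
g(S, P) = 8 + 4*P (g(S, P) = 8 + (3*P + P) = 8 + 4*P)
-8*((5*1 - 4) + g(R(2, 3), 2))*169 = -8*((5*1 - 4) + (8 + 4*2))*169 = -8*((5 - 4) + (8 + 8))*169 = -8*(1 + 16)*169 = -8*17*169 = -136*169 = -22984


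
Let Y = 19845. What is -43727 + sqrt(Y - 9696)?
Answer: -43727 + sqrt(10149) ≈ -43626.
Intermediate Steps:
-43727 + sqrt(Y - 9696) = -43727 + sqrt(19845 - 9696) = -43727 + sqrt(10149)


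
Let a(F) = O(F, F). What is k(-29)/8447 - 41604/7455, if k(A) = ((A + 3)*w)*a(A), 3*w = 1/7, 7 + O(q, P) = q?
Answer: -117032236/20990795 ≈ -5.5754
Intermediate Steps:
O(q, P) = -7 + q
a(F) = -7 + F
w = 1/21 (w = (⅓)/7 = (⅓)*(⅐) = 1/21 ≈ 0.047619)
k(A) = (-7 + A)*(⅐ + A/21) (k(A) = ((A + 3)*(1/21))*(-7 + A) = ((3 + A)*(1/21))*(-7 + A) = (⅐ + A/21)*(-7 + A) = (-7 + A)*(⅐ + A/21))
k(-29)/8447 - 41604/7455 = ((-7 - 29)*(3 - 29)/21)/8447 - 41604/7455 = ((1/21)*(-36)*(-26))*(1/8447) - 41604*1/7455 = (312/7)*(1/8447) - 13868/2485 = 312/59129 - 13868/2485 = -117032236/20990795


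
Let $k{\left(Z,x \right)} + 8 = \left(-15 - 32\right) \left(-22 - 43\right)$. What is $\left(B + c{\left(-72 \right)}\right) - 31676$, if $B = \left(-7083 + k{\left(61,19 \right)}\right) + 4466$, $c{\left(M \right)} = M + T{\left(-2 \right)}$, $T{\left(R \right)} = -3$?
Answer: $-31321$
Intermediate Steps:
$k{\left(Z,x \right)} = 3047$ ($k{\left(Z,x \right)} = -8 + \left(-15 - 32\right) \left(-22 - 43\right) = -8 - -3055 = -8 + 3055 = 3047$)
$c{\left(M \right)} = -3 + M$ ($c{\left(M \right)} = M - 3 = -3 + M$)
$B = 430$ ($B = \left(-7083 + 3047\right) + 4466 = -4036 + 4466 = 430$)
$\left(B + c{\left(-72 \right)}\right) - 31676 = \left(430 - 75\right) - 31676 = 355 - 31676 = -31321$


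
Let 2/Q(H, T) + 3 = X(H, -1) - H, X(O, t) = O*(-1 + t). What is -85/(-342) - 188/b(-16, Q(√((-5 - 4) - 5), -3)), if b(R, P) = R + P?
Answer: 35554849/2971638 + 282*I*√14/8689 ≈ 11.965 + 0.12143*I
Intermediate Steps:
Q(H, T) = 2/(-3 - 3*H) (Q(H, T) = 2/(-3 + (H*(-1 - 1) - H)) = 2/(-3 + (H*(-2) - H)) = 2/(-3 + (-2*H - H)) = 2/(-3 - 3*H))
b(R, P) = P + R
-85/(-342) - 188/b(-16, Q(√((-5 - 4) - 5), -3)) = -85/(-342) - 188/(-2/(3 + 3*√((-5 - 4) - 5)) - 16) = -85*(-1/342) - 188/(-2/(3 + 3*√(-9 - 5)) - 16) = 85/342 - 188/(-2/(3 + 3*√(-14)) - 16) = 85/342 - 188/(-2/(3 + 3*(I*√14)) - 16) = 85/342 - 188/(-2/(3 + 3*I*√14) - 16) = 85/342 - 188/(-16 - 2/(3 + 3*I*√14))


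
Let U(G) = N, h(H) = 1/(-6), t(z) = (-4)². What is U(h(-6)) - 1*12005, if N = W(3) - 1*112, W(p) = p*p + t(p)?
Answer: -12092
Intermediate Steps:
t(z) = 16
h(H) = -⅙
W(p) = 16 + p² (W(p) = p*p + 16 = p² + 16 = 16 + p²)
N = -87 (N = (16 + 3²) - 1*112 = (16 + 9) - 112 = 25 - 112 = -87)
U(G) = -87
U(h(-6)) - 1*12005 = -87 - 1*12005 = -87 - 12005 = -12092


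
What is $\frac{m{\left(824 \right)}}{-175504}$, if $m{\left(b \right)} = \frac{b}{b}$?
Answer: $- \frac{1}{175504} \approx -5.6979 \cdot 10^{-6}$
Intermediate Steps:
$m{\left(b \right)} = 1$
$\frac{m{\left(824 \right)}}{-175504} = 1 \frac{1}{-175504} = 1 \left(- \frac{1}{175504}\right) = - \frac{1}{175504}$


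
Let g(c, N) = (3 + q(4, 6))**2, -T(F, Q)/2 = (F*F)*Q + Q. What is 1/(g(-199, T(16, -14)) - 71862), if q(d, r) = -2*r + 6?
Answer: -1/71853 ≈ -1.3917e-5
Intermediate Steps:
T(F, Q) = -2*Q - 2*Q*F**2 (T(F, Q) = -2*((F*F)*Q + Q) = -2*(F**2*Q + Q) = -2*(Q*F**2 + Q) = -2*(Q + Q*F**2) = -2*Q - 2*Q*F**2)
q(d, r) = 6 - 2*r
g(c, N) = 9 (g(c, N) = (3 + (6 - 2*6))**2 = (3 + (6 - 12))**2 = (3 - 6)**2 = (-3)**2 = 9)
1/(g(-199, T(16, -14)) - 71862) = 1/(9 - 71862) = 1/(-71853) = -1/71853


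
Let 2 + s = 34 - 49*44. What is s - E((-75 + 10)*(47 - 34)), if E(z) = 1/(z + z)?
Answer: -3589559/1690 ≈ -2124.0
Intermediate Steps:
s = -2124 (s = -2 + (34 - 49*44) = -2 + (34 - 2156) = -2 - 2122 = -2124)
E(z) = 1/(2*z)
s - E((-75 + 10)*(47 - 34)) = -2124 - 1/(2*((-75 + 10)*(47 - 34))) = -2124 - 1/(2*((-65*13))) = -2124 - 1/(2*(-845)) = -2124 - (-1)/(2*845) = -2124 - 1*(-1/1690) = -2124 + 1/1690 = -3589559/1690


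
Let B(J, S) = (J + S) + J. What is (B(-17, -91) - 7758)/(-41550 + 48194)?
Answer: -7883/6644 ≈ -1.1865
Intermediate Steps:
B(J, S) = S + 2*J
(B(-17, -91) - 7758)/(-41550 + 48194) = ((-91 + 2*(-17)) - 7758)/(-41550 + 48194) = ((-91 - 34) - 7758)/6644 = (-125 - 7758)*(1/6644) = -7883*1/6644 = -7883/6644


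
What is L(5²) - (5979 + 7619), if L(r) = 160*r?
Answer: -9598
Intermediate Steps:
L(5²) - (5979 + 7619) = 160*5² - (5979 + 7619) = 160*25 - 1*13598 = 4000 - 13598 = -9598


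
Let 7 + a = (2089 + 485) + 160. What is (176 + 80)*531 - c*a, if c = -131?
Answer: 493173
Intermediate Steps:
a = 2727 (a = -7 + ((2089 + 485) + 160) = -7 + (2574 + 160) = -7 + 2734 = 2727)
(176 + 80)*531 - c*a = (176 + 80)*531 - (-131)*2727 = 256*531 - 1*(-357237) = 135936 + 357237 = 493173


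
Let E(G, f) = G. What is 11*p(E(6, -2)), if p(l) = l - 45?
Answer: -429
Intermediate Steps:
p(l) = -45 + l
11*p(E(6, -2)) = 11*(-45 + 6) = 11*(-39) = -429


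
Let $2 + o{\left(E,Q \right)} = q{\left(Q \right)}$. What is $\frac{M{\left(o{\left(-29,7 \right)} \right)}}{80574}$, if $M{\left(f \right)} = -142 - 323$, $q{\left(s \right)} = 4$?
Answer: $- \frac{155}{26858} \approx -0.0057711$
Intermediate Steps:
$o{\left(E,Q \right)} = 2$ ($o{\left(E,Q \right)} = -2 + 4 = 2$)
$M{\left(f \right)} = -465$ ($M{\left(f \right)} = -142 - 323 = -465$)
$\frac{M{\left(o{\left(-29,7 \right)} \right)}}{80574} = - \frac{465}{80574} = \left(-465\right) \frac{1}{80574} = - \frac{155}{26858}$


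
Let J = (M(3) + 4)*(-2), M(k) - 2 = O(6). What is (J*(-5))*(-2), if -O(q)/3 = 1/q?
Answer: -110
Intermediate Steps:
O(q) = -3/q
M(k) = 3/2 (M(k) = 2 - 3/6 = 2 - 3*⅙ = 2 - ½ = 3/2)
J = -11 (J = (3/2 + 4)*(-2) = (11/2)*(-2) = -11)
(J*(-5))*(-2) = -11*(-5)*(-2) = 55*(-2) = -110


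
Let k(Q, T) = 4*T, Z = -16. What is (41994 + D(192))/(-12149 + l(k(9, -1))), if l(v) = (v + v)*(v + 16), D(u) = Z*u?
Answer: -38922/12245 ≈ -3.1786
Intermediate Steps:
D(u) = -16*u
l(v) = 2*v*(16 + v) (l(v) = (2*v)*(16 + v) = 2*v*(16 + v))
(41994 + D(192))/(-12149 + l(k(9, -1))) = (41994 - 16*192)/(-12149 + 2*(4*(-1))*(16 + 4*(-1))) = (41994 - 3072)/(-12149 + 2*(-4)*(16 - 4)) = 38922/(-12149 + 2*(-4)*12) = 38922/(-12149 - 96) = 38922/(-12245) = 38922*(-1/12245) = -38922/12245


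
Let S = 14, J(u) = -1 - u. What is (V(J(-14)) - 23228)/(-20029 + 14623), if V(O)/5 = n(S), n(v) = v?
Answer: 11579/2703 ≈ 4.2838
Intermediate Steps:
V(O) = 70 (V(O) = 5*14 = 70)
(V(J(-14)) - 23228)/(-20029 + 14623) = (70 - 23228)/(-20029 + 14623) = -23158/(-5406) = -23158*(-1/5406) = 11579/2703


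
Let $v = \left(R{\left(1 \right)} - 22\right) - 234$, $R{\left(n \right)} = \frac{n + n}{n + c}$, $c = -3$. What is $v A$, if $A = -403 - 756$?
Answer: $297863$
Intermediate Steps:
$R{\left(n \right)} = \frac{2 n}{-3 + n}$ ($R{\left(n \right)} = \frac{n + n}{n - 3} = \frac{2 n}{-3 + n}$)
$A = -1159$ ($A = -403 - 756 = -1159$)
$v = -257$ ($v = \left(2 \cdot 1 \frac{1}{-3 + 1} - 22\right) - 234 = \left(2 \cdot 1 \frac{1}{-2} - 22\right) - 234 = \left(2 \cdot 1 \left(- \frac{1}{2}\right) - 22\right) - 234 = \left(-1 - 22\right) - 234 = -23 - 234 = -257$)
$v A = \left(-257\right) \left(-1159\right) = 297863$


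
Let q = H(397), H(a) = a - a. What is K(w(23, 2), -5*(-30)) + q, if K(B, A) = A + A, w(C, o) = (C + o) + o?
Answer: 300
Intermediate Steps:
w(C, o) = C + 2*o
H(a) = 0
q = 0
K(B, A) = 2*A
K(w(23, 2), -5*(-30)) + q = 2*(-5*(-30)) + 0 = 2*150 + 0 = 300 + 0 = 300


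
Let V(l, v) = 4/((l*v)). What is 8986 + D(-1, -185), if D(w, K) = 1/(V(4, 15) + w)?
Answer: 125789/14 ≈ 8984.9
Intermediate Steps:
V(l, v) = 4/(l*v) (V(l, v) = 4*(1/(l*v)) = 4/(l*v))
D(w, K) = 1/(1/15 + w) (D(w, K) = 1/(4/(4*15) + w) = 1/(4*(¼)*(1/15) + w) = 1/(1/15 + w))
8986 + D(-1, -185) = 8986 + 15/(1 + 15*(-1)) = 8986 + 15/(1 - 15) = 8986 + 15/(-14) = 8986 + 15*(-1/14) = 8986 - 15/14 = 125789/14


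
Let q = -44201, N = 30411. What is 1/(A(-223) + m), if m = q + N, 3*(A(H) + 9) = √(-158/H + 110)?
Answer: -27694593/382157664119 - 12*√344089/382157664119 ≈ -7.2487e-5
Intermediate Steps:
A(H) = -9 + √(110 - 158/H)/3 (A(H) = -9 + √(-158/H + 110)/3 = -9 + √(110 - 158/H)/3)
m = -13790 (m = -44201 + 30411 = -13790)
1/(A(-223) + m) = 1/((-9 + √(110 - 158/(-223))/3) - 13790) = 1/((-9 + √(110 - 158*(-1/223))/3) - 13790) = 1/((-9 + √(110 + 158/223)/3) - 13790) = 1/((-9 + √(24688/223)/3) - 13790) = 1/((-9 + (4*√344089/223)/3) - 13790) = 1/((-9 + 4*√344089/669) - 13790) = 1/(-13799 + 4*√344089/669)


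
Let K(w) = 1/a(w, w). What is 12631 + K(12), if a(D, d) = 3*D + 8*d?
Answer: 1667293/132 ≈ 12631.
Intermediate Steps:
K(w) = 1/(11*w) (K(w) = 1/(3*w + 8*w) = 1/(11*w))
12631 + K(12) = 12631 + (1/11)/12 = 12631 + (1/11)*(1/12) = 12631 + 1/132 = 1667293/132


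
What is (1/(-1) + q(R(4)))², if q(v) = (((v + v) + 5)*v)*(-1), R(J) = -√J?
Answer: 1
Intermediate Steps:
q(v) = -v*(5 + 2*v) (q(v) = ((2*v + 5)*v)*(-1) = ((5 + 2*v)*v)*(-1) = (v*(5 + 2*v))*(-1) = -v*(5 + 2*v))
(1/(-1) + q(R(4)))² = (1/(-1) - (-√4)*(5 + 2*(-√4)))² = (-1 - (-1*2)*(5 + 2*(-1*2)))² = (-1 - 1*(-2)*(5 + 2*(-2)))² = (-1 - 1*(-2)*(5 - 4))² = (-1 - 1*(-2)*1)² = (-1 + 2)² = 1² = 1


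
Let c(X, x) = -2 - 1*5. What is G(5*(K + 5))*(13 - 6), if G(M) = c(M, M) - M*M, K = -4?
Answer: -224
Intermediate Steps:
c(X, x) = -7 (c(X, x) = -2 - 5 = -7)
G(M) = -7 - M**2 (G(M) = -7 - M*M = -7 - M**2)
G(5*(K + 5))*(13 - 6) = (-7 - (5*(-4 + 5))**2)*(13 - 6) = (-7 - (5*1)**2)*7 = (-7 - 1*5**2)*7 = (-7 - 1*25)*7 = (-7 - 25)*7 = -32*7 = -224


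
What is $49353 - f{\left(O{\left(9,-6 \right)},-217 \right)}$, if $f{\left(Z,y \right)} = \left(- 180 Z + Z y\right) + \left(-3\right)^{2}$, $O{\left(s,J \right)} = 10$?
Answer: $53314$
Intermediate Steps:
$f{\left(Z,y \right)} = 9 - 180 Z + Z y$ ($f{\left(Z,y \right)} = \left(- 180 Z + Z y\right) + 9 = 9 - 180 Z + Z y$)
$49353 - f{\left(O{\left(9,-6 \right)},-217 \right)} = 49353 - \left(9 - 1800 + 10 \left(-217\right)\right) = 49353 - \left(9 - 1800 - 2170\right) = 49353 - -3961 = 49353 + 3961 = 53314$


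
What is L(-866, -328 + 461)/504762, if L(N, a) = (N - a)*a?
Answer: -44289/168254 ≈ -0.26323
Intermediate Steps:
L(N, a) = a*(N - a)
L(-866, -328 + 461)/504762 = ((-328 + 461)*(-866 - (-328 + 461)))/504762 = (133*(-866 - 1*133))*(1/504762) = (133*(-866 - 133))*(1/504762) = (133*(-999))*(1/504762) = -132867*1/504762 = -44289/168254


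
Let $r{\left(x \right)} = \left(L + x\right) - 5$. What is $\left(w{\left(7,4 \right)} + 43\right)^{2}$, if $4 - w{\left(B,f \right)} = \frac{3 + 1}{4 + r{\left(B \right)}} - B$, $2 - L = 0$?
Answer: $\frac{11449}{4} \approx 2862.3$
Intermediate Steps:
$L = 2$ ($L = 2 - 0 = 2 + 0 = 2$)
$r{\left(x \right)} = -3 + x$ ($r{\left(x \right)} = \left(2 + x\right) - 5 = -3 + x$)
$w{\left(B,f \right)} = 4 + B - \frac{4}{1 + B}$ ($w{\left(B,f \right)} = 4 - \left(\frac{3 + 1}{4 + \left(-3 + B\right)} - B\right) = 4 - \left(\frac{4}{1 + B} - B\right) = 4 - \left(- B + \frac{4}{1 + B}\right) = 4 + \left(B - \frac{4}{1 + B}\right) = 4 + B - \frac{4}{1 + B}$)
$\left(w{\left(7,4 \right)} + 43\right)^{2} = \left(\frac{7 \left(5 + 7\right)}{1 + 7} + 43\right)^{2} = \left(7 \cdot \frac{1}{8} \cdot 12 + 43\right)^{2} = \left(\frac{21}{2} + 43\right)^{2} = \left(\frac{107}{2}\right)^{2} = \frac{11449}{4}$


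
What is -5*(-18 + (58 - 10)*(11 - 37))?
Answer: 6330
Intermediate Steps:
-5*(-18 + (58 - 10)*(11 - 37)) = -5*(-18 + 48*(-26)) = -5*(-18 - 1248) = -5*(-1266) = 6330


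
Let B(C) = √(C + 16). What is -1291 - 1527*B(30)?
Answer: -1291 - 1527*√46 ≈ -11648.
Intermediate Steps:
B(C) = √(16 + C)
-1291 - 1527*B(30) = -1291 - 1527*√(16 + 30) = -1291 - 1527*√46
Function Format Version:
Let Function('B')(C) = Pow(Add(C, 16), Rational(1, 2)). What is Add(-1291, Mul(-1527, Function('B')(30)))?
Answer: Add(-1291, Mul(-1527, Pow(46, Rational(1, 2)))) ≈ -11648.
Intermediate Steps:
Function('B')(C) = Pow(Add(16, C), Rational(1, 2))
Add(-1291, Mul(-1527, Function('B')(30))) = Add(-1291, Mul(-1527, Pow(Add(16, 30), Rational(1, 2)))) = Add(-1291, Mul(-1527, Pow(46, Rational(1, 2))))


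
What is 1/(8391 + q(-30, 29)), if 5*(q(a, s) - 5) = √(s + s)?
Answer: 104950/881160171 - 5*√58/1762320342 ≈ 0.00011908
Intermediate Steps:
q(a, s) = 5 + √2*√s/5 (q(a, s) = 5 + √(s + s)/5 = 5 + √(2*s)/5 = 5 + (√2*√s)/5 = 5 + √2*√s/5)
1/(8391 + q(-30, 29)) = 1/(8391 + (5 + √2*√29/5)) = 1/(8391 + (5 + √58/5)) = 1/(8396 + √58/5)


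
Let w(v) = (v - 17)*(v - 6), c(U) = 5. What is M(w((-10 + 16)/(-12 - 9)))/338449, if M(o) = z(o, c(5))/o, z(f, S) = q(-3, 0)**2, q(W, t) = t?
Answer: 0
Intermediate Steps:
z(f, S) = 0 (z(f, S) = 0**2 = 0)
w(v) = (-17 + v)*(-6 + v)
M(o) = 0 (M(o) = 0/o = 0)
M(w((-10 + 16)/(-12 - 9)))/338449 = 0/338449 = 0*(1/338449) = 0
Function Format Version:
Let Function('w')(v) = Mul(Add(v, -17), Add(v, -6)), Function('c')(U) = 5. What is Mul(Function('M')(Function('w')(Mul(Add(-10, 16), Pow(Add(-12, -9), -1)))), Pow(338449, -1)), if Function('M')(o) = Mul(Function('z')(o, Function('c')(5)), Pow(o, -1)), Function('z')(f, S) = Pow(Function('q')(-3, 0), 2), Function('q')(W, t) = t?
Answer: 0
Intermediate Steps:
Function('z')(f, S) = 0 (Function('z')(f, S) = Pow(0, 2) = 0)
Function('w')(v) = Mul(Add(-17, v), Add(-6, v))
Function('M')(o) = 0 (Function('M')(o) = Mul(0, Pow(o, -1)) = 0)
Mul(Function('M')(Function('w')(Mul(Add(-10, 16), Pow(Add(-12, -9), -1)))), Pow(338449, -1)) = Mul(0, Pow(338449, -1)) = Mul(0, Rational(1, 338449)) = 0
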